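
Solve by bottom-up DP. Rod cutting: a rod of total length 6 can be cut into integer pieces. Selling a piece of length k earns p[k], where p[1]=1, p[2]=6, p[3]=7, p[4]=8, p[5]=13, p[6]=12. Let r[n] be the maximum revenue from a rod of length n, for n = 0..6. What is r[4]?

   n    0    1    2    3    4    5    6
r[n]    0    1    6    7   12   13   18

12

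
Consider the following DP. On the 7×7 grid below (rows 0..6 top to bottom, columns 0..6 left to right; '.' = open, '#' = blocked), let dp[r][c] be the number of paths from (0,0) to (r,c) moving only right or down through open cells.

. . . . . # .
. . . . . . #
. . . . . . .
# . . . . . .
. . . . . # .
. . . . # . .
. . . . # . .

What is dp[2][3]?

r\c   0   1   2   3   4   5   6
  0   1   1   1   1   1   0   0
  1   1   2   3   4   5   5   0
  2   1   3   6  10  15  20  20
  3   0   3   9  19  34  54  74
  4   0   3  12  31  65   0  74
  5   0   3  15  46   0   0  74
  6   0   3  18  64   0   0  74

10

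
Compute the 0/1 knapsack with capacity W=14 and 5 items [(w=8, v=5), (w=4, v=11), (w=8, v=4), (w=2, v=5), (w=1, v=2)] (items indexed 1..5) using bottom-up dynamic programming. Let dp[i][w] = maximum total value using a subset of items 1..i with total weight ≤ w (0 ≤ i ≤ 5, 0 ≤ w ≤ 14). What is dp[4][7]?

i\w   0   1   2   3   4   5   6   7   8   9  10  11  12  13  14
  0   0   0   0   0   0   0   0   0   0   0   0   0   0   0   0
  1   0   0   0   0   0   0   0   0   5   5   5   5   5   5   5
  2   0   0   0   0  11  11  11  11  11  11  11  11  16  16  16
  3   0   0   0   0  11  11  11  11  11  11  11  11  16  16  16
  4   0   0   5   5  11  11  16  16  16  16  16  16  16  16  21
  5   0   2   5   7  11  13  16  18  18  18  18  18  18  18  21

16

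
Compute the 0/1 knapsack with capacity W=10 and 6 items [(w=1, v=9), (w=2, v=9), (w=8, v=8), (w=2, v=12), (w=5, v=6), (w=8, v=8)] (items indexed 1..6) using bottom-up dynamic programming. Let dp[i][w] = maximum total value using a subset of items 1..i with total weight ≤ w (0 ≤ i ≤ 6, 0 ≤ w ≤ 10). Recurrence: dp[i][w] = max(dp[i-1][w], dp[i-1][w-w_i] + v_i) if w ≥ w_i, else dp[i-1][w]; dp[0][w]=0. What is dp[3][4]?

i\w   0   1   2   3   4   5   6   7   8   9  10
  0   0   0   0   0   0   0   0   0   0   0   0
  1   0   9   9   9   9   9   9   9   9   9   9
  2   0   9   9  18  18  18  18  18  18  18  18
  3   0   9   9  18  18  18  18  18  18  18  18
  4   0   9  12  21  21  30  30  30  30  30  30
  5   0   9  12  21  21  30  30  30  30  30  36
  6   0   9  12  21  21  30  30  30  30  30  36

18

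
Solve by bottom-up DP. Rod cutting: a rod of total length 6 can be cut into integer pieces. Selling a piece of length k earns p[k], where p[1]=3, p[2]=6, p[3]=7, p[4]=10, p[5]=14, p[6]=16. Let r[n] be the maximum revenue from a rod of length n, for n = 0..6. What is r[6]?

18

   n    0    1    2    3    4    5    6
r[n]    0    3    6    9   12   15   18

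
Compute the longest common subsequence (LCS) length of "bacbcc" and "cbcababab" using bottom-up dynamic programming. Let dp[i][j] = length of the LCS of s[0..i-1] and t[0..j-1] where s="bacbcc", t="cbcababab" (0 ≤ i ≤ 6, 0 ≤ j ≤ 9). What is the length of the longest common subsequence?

3

   ''  c  b  c  a  b  a  b  a  b
''  0  0  0  0  0  0  0  0  0  0
 b  0  0  1  1  1  1  1  1  1  1
 a  0  0  1  1  2  2  2  2  2  2
 c  0  1  1  2  2  2  2  2  2  2
 b  0  1  2  2  2  3  3  3  3  3
 c  0  1  2  3  3  3  3  3  3  3
 c  0  1  2  3  3  3  3  3  3  3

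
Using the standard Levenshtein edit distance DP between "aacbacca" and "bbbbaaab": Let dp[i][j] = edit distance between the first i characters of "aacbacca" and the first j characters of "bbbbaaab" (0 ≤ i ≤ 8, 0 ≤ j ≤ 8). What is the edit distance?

   ''  b  b  b  b  a  a  a  b
''  0  1  2  3  4  5  6  7  8
 a  1  1  2  3  4  4  5  6  7
 a  2  2  2  3  4  4  4  5  6
 c  3  3  3  3  4  5  5  5  6
 b  4  3  3  3  3  4  5  6  5
 a  5  4  4  4  4  3  4  5  6
 c  6  5  5  5  5  4  4  5  6
 c  7  6  6  6  6  5  5  5  6
 a  8  7  7  7  7  6  5  5  6

6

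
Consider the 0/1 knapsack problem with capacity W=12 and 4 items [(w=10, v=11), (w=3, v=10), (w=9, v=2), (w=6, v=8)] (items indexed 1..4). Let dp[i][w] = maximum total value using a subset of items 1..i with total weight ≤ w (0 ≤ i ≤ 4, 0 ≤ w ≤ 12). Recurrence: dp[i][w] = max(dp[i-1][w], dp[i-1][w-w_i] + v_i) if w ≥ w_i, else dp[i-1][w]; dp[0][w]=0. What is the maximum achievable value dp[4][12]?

18

i\w   0   1   2   3   4   5   6   7   8   9  10  11  12
  0   0   0   0   0   0   0   0   0   0   0   0   0   0
  1   0   0   0   0   0   0   0   0   0   0  11  11  11
  2   0   0   0  10  10  10  10  10  10  10  11  11  11
  3   0   0   0  10  10  10  10  10  10  10  11  11  12
  4   0   0   0  10  10  10  10  10  10  18  18  18  18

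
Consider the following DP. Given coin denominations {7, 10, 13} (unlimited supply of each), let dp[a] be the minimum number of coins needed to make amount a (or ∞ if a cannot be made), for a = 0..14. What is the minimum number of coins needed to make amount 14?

 a  0  1  2  3  4  5  6  7  8  9 10 11 12 13 14
dp  0  -  -  -  -  -  -  1  -  -  1  -  -  1  2
(- denotes ∞ / unreachable)

2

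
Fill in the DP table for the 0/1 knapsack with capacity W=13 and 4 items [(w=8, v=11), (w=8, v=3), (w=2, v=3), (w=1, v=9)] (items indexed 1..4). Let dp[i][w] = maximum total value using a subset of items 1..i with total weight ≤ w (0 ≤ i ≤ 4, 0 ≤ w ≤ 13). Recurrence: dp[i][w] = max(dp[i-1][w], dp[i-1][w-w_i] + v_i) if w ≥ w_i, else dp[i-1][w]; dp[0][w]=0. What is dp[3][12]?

14

i\w   0   1   2   3   4   5   6   7   8   9  10  11  12  13
  0   0   0   0   0   0   0   0   0   0   0   0   0   0   0
  1   0   0   0   0   0   0   0   0  11  11  11  11  11  11
  2   0   0   0   0   0   0   0   0  11  11  11  11  11  11
  3   0   0   3   3   3   3   3   3  11  11  14  14  14  14
  4   0   9   9  12  12  12  12  12  12  20  20  23  23  23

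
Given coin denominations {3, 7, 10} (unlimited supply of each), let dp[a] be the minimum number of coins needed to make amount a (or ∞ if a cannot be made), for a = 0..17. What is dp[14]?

 a  0  1  2  3  4  5  6  7  8  9 10 11 12 13 14 15 16 17
dp  0  -  -  1  -  -  2  1  -  3  1  -  4  2  2  5  3  2
(- denotes ∞ / unreachable)

2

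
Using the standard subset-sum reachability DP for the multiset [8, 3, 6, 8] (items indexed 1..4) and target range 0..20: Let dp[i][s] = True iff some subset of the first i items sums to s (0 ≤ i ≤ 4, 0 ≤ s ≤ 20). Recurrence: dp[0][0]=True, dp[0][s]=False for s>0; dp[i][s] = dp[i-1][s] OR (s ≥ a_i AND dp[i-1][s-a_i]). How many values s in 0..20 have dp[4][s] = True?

i\s   0   1   2   3   4   5   6   7   8   9  10  11  12  13  14  15  16  17  18  19  20
  0   T   F   F   F   F   F   F   F   F   F   F   F   F   F   F   F   F   F   F   F   F
  1   T   F   F   F   F   F   F   F   T   F   F   F   F   F   F   F   F   F   F   F   F
  2   T   F   F   T   F   F   F   F   T   F   F   T   F   F   F   F   F   F   F   F   F
  3   T   F   F   T   F   F   T   F   T   T   F   T   F   F   T   F   F   T   F   F   F
  4   T   F   F   T   F   F   T   F   T   T   F   T   F   F   T   F   T   T   F   T   F

10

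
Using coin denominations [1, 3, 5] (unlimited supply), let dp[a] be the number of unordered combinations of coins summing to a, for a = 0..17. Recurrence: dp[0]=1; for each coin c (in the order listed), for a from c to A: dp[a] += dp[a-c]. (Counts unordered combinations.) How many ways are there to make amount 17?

after  coin     0     1     2     3     4     5     6     7     8     9    10    11    12    13    14    15    16    17
          1     1     1     1     1     1     1     1     1     1     1     1     1     1     1     1     1     1     1
          3     1     1     1     2     2     2     3     3     3     4     4     4     5     5     5     6     6     6
          5     1     1     1     2     2     3     4     4     5     6     7     8     9    10    11    13    14    15

15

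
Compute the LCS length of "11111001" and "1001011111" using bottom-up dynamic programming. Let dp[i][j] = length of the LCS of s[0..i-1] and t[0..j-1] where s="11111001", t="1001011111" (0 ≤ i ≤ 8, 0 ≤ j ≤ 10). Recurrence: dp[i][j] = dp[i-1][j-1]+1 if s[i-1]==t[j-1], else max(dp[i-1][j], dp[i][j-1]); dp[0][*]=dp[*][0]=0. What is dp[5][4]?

2

   ''  1  0  0  1  0  1  1  1  1  1
''  0  0  0  0  0  0  0  0  0  0  0
 1  0  1  1  1  1  1  1  1  1  1  1
 1  0  1  1  1  2  2  2  2  2  2  2
 1  0  1  1  1  2  2  3  3  3  3  3
 1  0  1  1  1  2  2  3  4  4  4  4
 1  0  1  1  1  2  2  3  4  5  5  5
 0  0  1  2  2  2  3  3  4  5  5  5
 0  0  1  2  3  3  3  3  4  5  5  5
 1  0  1  2  3  4  4  4  4  5  6  6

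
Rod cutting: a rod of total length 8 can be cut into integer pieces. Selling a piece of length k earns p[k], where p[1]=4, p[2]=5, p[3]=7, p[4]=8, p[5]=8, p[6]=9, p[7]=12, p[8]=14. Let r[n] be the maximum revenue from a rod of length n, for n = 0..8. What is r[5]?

   n    0    1    2    3    4    5    6    7    8
r[n]    0    4    8   12   16   20   24   28   32

20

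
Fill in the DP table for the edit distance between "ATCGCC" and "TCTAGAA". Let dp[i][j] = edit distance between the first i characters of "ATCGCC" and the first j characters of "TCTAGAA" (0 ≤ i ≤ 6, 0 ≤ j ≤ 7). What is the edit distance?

   ''  T  C  T  A  G  A  A
''  0  1  2  3  4  5  6  7
 A  1  1  2  3  3  4  5  6
 T  2  1  2  2  3  4  5  6
 C  3  2  1  2  3  4  5  6
 G  4  3  2  2  3  3  4  5
 C  5  4  3  3  3  4  4  5
 C  6  5  4  4  4  4  5  5

5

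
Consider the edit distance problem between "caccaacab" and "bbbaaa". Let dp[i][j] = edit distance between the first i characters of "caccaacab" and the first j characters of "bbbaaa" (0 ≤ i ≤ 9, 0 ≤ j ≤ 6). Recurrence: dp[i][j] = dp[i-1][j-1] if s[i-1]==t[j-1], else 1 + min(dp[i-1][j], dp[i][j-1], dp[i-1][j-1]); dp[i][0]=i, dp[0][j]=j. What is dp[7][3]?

7

   ''  b  b  b  a  a  a
''  0  1  2  3  4  5  6
 c  1  1  2  3  4  5  6
 a  2  2  2  3  3  4  5
 c  3  3  3  3  4  4  5
 c  4  4  4  4  4  5  5
 a  5  5  5  5  4  4  5
 a  6  6  6  6  5  4  4
 c  7  7  7  7  6  5  5
 a  8  8  8  8  7  6  5
 b  9  8  8  8  8  7  6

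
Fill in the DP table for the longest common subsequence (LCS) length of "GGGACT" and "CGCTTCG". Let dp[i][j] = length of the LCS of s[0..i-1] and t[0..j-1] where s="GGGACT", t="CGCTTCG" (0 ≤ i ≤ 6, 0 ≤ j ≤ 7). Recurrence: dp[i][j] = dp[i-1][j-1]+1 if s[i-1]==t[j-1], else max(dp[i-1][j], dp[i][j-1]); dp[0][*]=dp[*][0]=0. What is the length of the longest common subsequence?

   ''  C  G  C  T  T  C  G
''  0  0  0  0  0  0  0  0
 G  0  0  1  1  1  1  1  1
 G  0  0  1  1  1  1  1  2
 G  0  0  1  1  1  1  1  2
 A  0  0  1  1  1  1  1  2
 C  0  1  1  2  2  2  2  2
 T  0  1  1  2  3  3  3  3

3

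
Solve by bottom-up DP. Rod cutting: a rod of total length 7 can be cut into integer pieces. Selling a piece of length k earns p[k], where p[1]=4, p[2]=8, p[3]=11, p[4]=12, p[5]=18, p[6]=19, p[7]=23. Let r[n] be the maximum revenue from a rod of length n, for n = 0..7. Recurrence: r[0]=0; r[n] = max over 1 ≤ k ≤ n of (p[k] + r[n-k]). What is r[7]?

   n    0    1    2    3    4    5    6    7
r[n]    0    4    8   12   16   20   24   28

28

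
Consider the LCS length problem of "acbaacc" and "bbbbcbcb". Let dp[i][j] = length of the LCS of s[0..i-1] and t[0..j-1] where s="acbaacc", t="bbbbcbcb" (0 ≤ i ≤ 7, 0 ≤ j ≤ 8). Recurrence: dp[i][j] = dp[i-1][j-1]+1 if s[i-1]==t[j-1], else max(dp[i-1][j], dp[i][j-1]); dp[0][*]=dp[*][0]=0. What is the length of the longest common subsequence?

3

   ''  b  b  b  b  c  b  c  b
''  0  0  0  0  0  0  0  0  0
 a  0  0  0  0  0  0  0  0  0
 c  0  0  0  0  0  1  1  1  1
 b  0  1  1  1  1  1  2  2  2
 a  0  1  1  1  1  1  2  2  2
 a  0  1  1  1  1  1  2  2  2
 c  0  1  1  1  1  2  2  3  3
 c  0  1  1  1  1  2  2  3  3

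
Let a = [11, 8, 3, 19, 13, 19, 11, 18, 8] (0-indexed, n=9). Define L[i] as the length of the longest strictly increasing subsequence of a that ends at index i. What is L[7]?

   i    0    1    2    3    4    5    6    7    8
a[i]   11    8    3   19   13   19   11   18    8
L[i]    1    1    1    2    2    3    2    3    2

3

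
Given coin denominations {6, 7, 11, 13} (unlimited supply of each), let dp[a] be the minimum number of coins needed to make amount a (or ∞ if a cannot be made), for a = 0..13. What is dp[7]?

1

 a  0  1  2  3  4  5  6  7  8  9 10 11 12 13
dp  0  -  -  -  -  -  1  1  -  -  -  1  2  1
(- denotes ∞ / unreachable)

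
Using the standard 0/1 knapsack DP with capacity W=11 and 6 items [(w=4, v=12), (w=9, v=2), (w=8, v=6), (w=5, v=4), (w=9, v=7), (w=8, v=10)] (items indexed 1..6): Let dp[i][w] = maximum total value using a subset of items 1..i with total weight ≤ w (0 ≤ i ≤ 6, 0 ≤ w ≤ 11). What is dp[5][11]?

16

i\w   0   1   2   3   4   5   6   7   8   9  10  11
  0   0   0   0   0   0   0   0   0   0   0   0   0
  1   0   0   0   0  12  12  12  12  12  12  12  12
  2   0   0   0   0  12  12  12  12  12  12  12  12
  3   0   0   0   0  12  12  12  12  12  12  12  12
  4   0   0   0   0  12  12  12  12  12  16  16  16
  5   0   0   0   0  12  12  12  12  12  16  16  16
  6   0   0   0   0  12  12  12  12  12  16  16  16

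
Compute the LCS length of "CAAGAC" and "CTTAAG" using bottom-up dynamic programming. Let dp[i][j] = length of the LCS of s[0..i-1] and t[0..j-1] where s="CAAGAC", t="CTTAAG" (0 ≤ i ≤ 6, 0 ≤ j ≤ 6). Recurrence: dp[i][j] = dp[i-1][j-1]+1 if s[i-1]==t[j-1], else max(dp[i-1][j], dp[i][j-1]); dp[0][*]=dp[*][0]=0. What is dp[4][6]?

   ''  C  T  T  A  A  G
''  0  0  0  0  0  0  0
 C  0  1  1  1  1  1  1
 A  0  1  1  1  2  2  2
 A  0  1  1  1  2  3  3
 G  0  1  1  1  2  3  4
 A  0  1  1  1  2  3  4
 C  0  1  1  1  2  3  4

4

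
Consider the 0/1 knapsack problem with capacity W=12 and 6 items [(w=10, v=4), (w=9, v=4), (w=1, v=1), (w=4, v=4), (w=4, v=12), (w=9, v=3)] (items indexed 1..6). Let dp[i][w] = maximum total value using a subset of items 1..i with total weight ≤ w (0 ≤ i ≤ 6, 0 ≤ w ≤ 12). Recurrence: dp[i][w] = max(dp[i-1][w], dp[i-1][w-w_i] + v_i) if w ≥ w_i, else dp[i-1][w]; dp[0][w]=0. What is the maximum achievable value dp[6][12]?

17

i\w   0   1   2   3   4   5   6   7   8   9  10  11  12
  0   0   0   0   0   0   0   0   0   0   0   0   0   0
  1   0   0   0   0   0   0   0   0   0   0   4   4   4
  2   0   0   0   0   0   0   0   0   0   4   4   4   4
  3   0   1   1   1   1   1   1   1   1   4   5   5   5
  4   0   1   1   1   4   5   5   5   5   5   5   5   5
  5   0   1   1   1  12  13  13  13  16  17  17  17  17
  6   0   1   1   1  12  13  13  13  16  17  17  17  17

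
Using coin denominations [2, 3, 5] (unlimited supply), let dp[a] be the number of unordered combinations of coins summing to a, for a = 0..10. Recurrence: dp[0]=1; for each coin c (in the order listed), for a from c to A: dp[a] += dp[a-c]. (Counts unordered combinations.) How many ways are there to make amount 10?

after  coin     0     1     2     3     4     5     6     7     8     9    10
          2     1     0     1     0     1     0     1     0     1     0     1
          3     1     0     1     1     1     1     2     1     2     2     2
          5     1     0     1     1     1     2     2     2     3     3     4

4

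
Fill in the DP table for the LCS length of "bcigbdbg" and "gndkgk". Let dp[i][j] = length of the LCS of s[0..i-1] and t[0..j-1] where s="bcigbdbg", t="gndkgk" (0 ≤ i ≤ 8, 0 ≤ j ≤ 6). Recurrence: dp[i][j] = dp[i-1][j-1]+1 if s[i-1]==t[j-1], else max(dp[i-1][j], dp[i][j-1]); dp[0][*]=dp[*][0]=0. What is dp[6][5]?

   ''  g  n  d  k  g  k
''  0  0  0  0  0  0  0
 b  0  0  0  0  0  0  0
 c  0  0  0  0  0  0  0
 i  0  0  0  0  0  0  0
 g  0  1  1  1  1  1  1
 b  0  1  1  1  1  1  1
 d  0  1  1  2  2  2  2
 b  0  1  1  2  2  2  2
 g  0  1  1  2  2  3  3

2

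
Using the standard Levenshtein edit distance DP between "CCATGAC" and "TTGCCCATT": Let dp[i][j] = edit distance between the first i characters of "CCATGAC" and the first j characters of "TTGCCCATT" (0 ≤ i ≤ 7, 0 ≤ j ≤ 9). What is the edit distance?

   ''  T  T  G  C  C  C  A  T  T
''  0  1  2  3  4  5  6  7  8  9
 C  1  1  2  3  3  4  5  6  7  8
 C  2  2  2  3  3  3  4  5  6  7
 A  3  3  3  3  4  4  4  4  5  6
 T  4  3  3  4  4  5  5  5  4  5
 G  5  4  4  3  4  5  6  6  5  5
 A  6  5  5  4  4  5  6  6  6  6
 C  7  6  6  5  4  4  5  6  7  7

7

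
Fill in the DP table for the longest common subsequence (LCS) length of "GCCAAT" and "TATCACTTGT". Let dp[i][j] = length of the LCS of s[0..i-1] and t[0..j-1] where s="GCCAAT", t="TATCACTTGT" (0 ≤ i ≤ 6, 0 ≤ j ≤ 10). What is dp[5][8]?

   ''  T  A  T  C  A  C  T  T  G  T
''  0  0  0  0  0  0  0  0  0  0  0
 G  0  0  0  0  0  0  0  0  0  1  1
 C  0  0  0  0  1  1  1  1  1  1  1
 C  0  0  0  0  1  1  2  2  2  2  2
 A  0  0  1  1  1  2  2  2  2  2  2
 A  0  0  1  1  1  2  2  2  2  2  2
 T  0  1  1  2  2  2  2  3  3  3  3

2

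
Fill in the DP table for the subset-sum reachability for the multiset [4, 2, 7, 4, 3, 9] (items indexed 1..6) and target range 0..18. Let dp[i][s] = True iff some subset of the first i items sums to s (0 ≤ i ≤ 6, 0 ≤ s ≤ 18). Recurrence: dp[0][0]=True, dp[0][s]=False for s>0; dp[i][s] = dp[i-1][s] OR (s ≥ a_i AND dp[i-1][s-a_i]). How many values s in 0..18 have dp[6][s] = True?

18

i\s   0   1   2   3   4   5   6   7   8   9  10  11  12  13  14  15  16  17  18
  0   T   F   F   F   F   F   F   F   F   F   F   F   F   F   F   F   F   F   F
  1   T   F   F   F   T   F   F   F   F   F   F   F   F   F   F   F   F   F   F
  2   T   F   T   F   T   F   T   F   F   F   F   F   F   F   F   F   F   F   F
  3   T   F   T   F   T   F   T   T   F   T   F   T   F   T   F   F   F   F   F
  4   T   F   T   F   T   F   T   T   T   T   T   T   F   T   F   T   F   T   F
  5   T   F   T   T   T   T   T   T   T   T   T   T   T   T   T   T   T   T   T
  6   T   F   T   T   T   T   T   T   T   T   T   T   T   T   T   T   T   T   T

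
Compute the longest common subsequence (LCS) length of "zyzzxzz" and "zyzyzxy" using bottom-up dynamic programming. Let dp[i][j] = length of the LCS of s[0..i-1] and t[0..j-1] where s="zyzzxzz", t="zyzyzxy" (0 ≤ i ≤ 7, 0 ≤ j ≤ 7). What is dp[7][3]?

   ''  z  y  z  y  z  x  y
''  0  0  0  0  0  0  0  0
 z  0  1  1  1  1  1  1  1
 y  0  1  2  2  2  2  2  2
 z  0  1  2  3  3  3  3  3
 z  0  1  2  3  3  4  4  4
 x  0  1  2  3  3  4  5  5
 z  0  1  2  3  3  4  5  5
 z  0  1  2  3  3  4  5  5

3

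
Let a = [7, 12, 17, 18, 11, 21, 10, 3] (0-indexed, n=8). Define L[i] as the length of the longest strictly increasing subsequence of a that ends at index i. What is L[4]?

2

   i    0    1    2    3    4    5    6    7
a[i]    7   12   17   18   11   21   10    3
L[i]    1    2    3    4    2    5    2    1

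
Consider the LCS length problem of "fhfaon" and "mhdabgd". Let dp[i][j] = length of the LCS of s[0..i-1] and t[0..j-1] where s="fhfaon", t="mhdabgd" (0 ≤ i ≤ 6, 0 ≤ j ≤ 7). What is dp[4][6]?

2

   ''  m  h  d  a  b  g  d
''  0  0  0  0  0  0  0  0
 f  0  0  0  0  0  0  0  0
 h  0  0  1  1  1  1  1  1
 f  0  0  1  1  1  1  1  1
 a  0  0  1  1  2  2  2  2
 o  0  0  1  1  2  2  2  2
 n  0  0  1  1  2  2  2  2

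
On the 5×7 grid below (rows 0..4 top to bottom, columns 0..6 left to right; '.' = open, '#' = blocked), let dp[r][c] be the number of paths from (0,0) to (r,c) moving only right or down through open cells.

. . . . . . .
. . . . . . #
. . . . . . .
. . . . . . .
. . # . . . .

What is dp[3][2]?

10

r\c   0   1   2   3   4   5   6
  0   1   1   1   1   1   1   1
  1   1   2   3   4   5   6   0
  2   1   3   6  10  15  21  21
  3   1   4  10  20  35  56  77
  4   1   5   0  20  55 111 188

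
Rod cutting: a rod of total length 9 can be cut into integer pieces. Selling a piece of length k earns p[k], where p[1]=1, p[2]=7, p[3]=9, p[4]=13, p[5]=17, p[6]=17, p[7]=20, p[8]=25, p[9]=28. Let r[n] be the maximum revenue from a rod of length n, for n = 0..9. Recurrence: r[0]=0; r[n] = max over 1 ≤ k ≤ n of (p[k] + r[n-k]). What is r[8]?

28

   n    0    1    2    3    4    5    6    7    8    9
r[n]    0    1    7    9   14   17   21   24   28   31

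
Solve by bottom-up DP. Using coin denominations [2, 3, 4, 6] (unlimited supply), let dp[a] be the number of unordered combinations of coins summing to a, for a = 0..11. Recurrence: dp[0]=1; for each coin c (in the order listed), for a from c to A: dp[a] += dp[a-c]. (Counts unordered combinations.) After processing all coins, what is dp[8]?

5

after  coin     0     1     2     3     4     5     6     7     8     9    10    11
          2     1     0     1     0     1     0     1     0     1     0     1     0
          3     1     0     1     1     1     1     2     1     2     2     2     2
          4     1     0     1     1     2     1     3     2     4     3     5     4
          6     1     0     1     1     2     1     4     2     5     4     7     5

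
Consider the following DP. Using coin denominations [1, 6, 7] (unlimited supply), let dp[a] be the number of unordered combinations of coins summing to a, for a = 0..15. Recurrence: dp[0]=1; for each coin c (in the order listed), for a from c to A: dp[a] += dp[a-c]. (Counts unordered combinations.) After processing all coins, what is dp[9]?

3

after  coin     0     1     2     3     4     5     6     7     8     9    10    11    12    13    14    15
          1     1     1     1     1     1     1     1     1     1     1     1     1     1     1     1     1
          6     1     1     1     1     1     1     2     2     2     2     2     2     3     3     3     3
          7     1     1     1     1     1     1     2     3     3     3     3     3     4     5     6     6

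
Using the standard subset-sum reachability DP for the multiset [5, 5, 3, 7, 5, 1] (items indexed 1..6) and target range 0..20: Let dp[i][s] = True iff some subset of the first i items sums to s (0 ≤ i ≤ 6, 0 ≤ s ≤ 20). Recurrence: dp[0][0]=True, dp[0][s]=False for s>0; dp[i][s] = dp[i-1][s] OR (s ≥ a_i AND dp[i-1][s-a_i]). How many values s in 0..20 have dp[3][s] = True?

i\s   0   1   2   3   4   5   6   7   8   9  10  11  12  13  14  15  16  17  18  19  20
  0   T   F   F   F   F   F   F   F   F   F   F   F   F   F   F   F   F   F   F   F   F
  1   T   F   F   F   F   T   F   F   F   F   F   F   F   F   F   F   F   F   F   F   F
  2   T   F   F   F   F   T   F   F   F   F   T   F   F   F   F   F   F   F   F   F   F
  3   T   F   F   T   F   T   F   F   T   F   T   F   F   T   F   F   F   F   F   F   F
  4   T   F   F   T   F   T   F   T   T   F   T   F   T   T   F   T   F   T   F   F   T
  5   T   F   F   T   F   T   F   T   T   F   T   F   T   T   F   T   F   T   T   F   T
  6   T   T   F   T   T   T   T   T   T   T   T   T   T   T   T   T   T   T   T   T   T

6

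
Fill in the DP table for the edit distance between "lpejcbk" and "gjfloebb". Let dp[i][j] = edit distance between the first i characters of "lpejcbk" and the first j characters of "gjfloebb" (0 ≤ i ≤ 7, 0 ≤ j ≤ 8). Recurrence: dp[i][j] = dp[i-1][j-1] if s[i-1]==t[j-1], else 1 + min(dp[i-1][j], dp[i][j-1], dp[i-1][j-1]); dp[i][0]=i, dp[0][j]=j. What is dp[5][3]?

4

   ''  g  j  f  l  o  e  b  b
''  0  1  2  3  4  5  6  7  8
 l  1  1  2  3  3  4  5  6  7
 p  2  2  2  3  4  4  5  6  7
 e  3  3  3  3  4  5  4  5  6
 j  4  4  3  4  4  5  5  5  6
 c  5  5  4  4  5  5  6  6  6
 b  6  6  5  5  5  6  6  6  6
 k  7  7  6  6  6  6  7  7  7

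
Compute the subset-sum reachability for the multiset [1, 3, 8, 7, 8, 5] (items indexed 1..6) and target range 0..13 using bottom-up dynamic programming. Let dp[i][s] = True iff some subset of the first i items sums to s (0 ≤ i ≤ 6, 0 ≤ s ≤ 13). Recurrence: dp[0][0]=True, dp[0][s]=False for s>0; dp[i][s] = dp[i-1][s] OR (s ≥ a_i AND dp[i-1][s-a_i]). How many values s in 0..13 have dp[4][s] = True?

i\s   0   1   2   3   4   5   6   7   8   9  10  11  12  13
  0   T   F   F   F   F   F   F   F   F   F   F   F   F   F
  1   T   T   F   F   F   F   F   F   F   F   F   F   F   F
  2   T   T   F   T   T   F   F   F   F   F   F   F   F   F
  3   T   T   F   T   T   F   F   F   T   T   F   T   T   F
  4   T   T   F   T   T   F   F   T   T   T   T   T   T   F
  5   T   T   F   T   T   F   F   T   T   T   T   T   T   F
  6   T   T   F   T   T   T   T   T   T   T   T   T   T   T

10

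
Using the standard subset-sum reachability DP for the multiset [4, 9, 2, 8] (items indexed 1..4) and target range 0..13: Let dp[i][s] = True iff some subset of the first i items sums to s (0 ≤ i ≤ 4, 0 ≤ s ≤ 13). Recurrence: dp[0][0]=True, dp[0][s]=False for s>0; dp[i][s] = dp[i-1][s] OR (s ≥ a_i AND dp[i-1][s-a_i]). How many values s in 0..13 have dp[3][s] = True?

i\s   0   1   2   3   4   5   6   7   8   9  10  11  12  13
  0   T   F   F   F   F   F   F   F   F   F   F   F   F   F
  1   T   F   F   F   T   F   F   F   F   F   F   F   F   F
  2   T   F   F   F   T   F   F   F   F   T   F   F   F   T
  3   T   F   T   F   T   F   T   F   F   T   F   T   F   T
  4   T   F   T   F   T   F   T   F   T   T   T   T   T   T

7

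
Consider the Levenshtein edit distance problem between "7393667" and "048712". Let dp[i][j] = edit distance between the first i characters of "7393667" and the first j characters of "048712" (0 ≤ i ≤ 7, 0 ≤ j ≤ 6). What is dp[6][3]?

   ''  0  4  8  7  1  2
''  0  1  2  3  4  5  6
 7  1  1  2  3  3  4  5
 3  2  2  2  3  4  4  5
 9  3  3  3  3  4  5  5
 3  4  4  4  4  4  5  6
 6  5  5  5  5  5  5  6
 6  6  6  6  6  6  6  6
 7  7  7  7  7  6  7  7

6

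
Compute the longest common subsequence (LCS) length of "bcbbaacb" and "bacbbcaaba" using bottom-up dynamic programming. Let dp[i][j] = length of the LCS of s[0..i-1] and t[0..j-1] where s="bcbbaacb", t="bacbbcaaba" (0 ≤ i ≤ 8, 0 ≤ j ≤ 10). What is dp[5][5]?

   ''  b  a  c  b  b  c  a  a  b  a
''  0  0  0  0  0  0  0  0  0  0  0
 b  0  1  1  1  1  1  1  1  1  1  1
 c  0  1  1  2  2  2  2  2  2  2  2
 b  0  1  1  2  3  3  3  3  3  3  3
 b  0  1  1  2  3  4  4  4  4  4  4
 a  0  1  2  2  3  4  4  5  5  5  5
 a  0  1  2  2  3  4  4  5  6  6  6
 c  0  1  2  3  3  4  5  5  6  6  6
 b  0  1  2  3  4  4  5  5  6  7  7

4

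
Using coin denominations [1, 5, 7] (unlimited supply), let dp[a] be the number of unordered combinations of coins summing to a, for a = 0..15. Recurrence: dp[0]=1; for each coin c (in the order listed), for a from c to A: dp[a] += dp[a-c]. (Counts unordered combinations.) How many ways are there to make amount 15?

7

after  coin     0     1     2     3     4     5     6     7     8     9    10    11    12    13    14    15
          1     1     1     1     1     1     1     1     1     1     1     1     1     1     1     1     1
          5     1     1     1     1     1     2     2     2     2     2     3     3     3     3     3     4
          7     1     1     1     1     1     2     2     3     3     3     4     4     5     5     6     7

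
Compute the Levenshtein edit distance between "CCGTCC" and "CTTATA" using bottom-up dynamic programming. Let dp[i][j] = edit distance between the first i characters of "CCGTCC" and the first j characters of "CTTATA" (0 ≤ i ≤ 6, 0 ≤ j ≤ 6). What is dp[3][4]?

   ''  C  T  T  A  T  A
''  0  1  2  3  4  5  6
 C  1  0  1  2  3  4  5
 C  2  1  1  2  3  4  5
 G  3  2  2  2  3  4  5
 T  4  3  2  2  3  3  4
 C  5  4  3  3  3  4  4
 C  6  5  4  4  4  4  5

3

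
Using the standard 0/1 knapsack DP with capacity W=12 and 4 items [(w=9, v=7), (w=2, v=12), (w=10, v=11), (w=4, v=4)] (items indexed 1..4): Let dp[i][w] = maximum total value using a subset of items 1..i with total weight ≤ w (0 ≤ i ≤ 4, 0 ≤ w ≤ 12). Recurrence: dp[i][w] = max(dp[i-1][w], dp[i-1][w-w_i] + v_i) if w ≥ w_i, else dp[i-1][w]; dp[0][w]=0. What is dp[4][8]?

i\w   0   1   2   3   4   5   6   7   8   9  10  11  12
  0   0   0   0   0   0   0   0   0   0   0   0   0   0
  1   0   0   0   0   0   0   0   0   0   7   7   7   7
  2   0   0  12  12  12  12  12  12  12  12  12  19  19
  3   0   0  12  12  12  12  12  12  12  12  12  19  23
  4   0   0  12  12  12  12  16  16  16  16  16  19  23

16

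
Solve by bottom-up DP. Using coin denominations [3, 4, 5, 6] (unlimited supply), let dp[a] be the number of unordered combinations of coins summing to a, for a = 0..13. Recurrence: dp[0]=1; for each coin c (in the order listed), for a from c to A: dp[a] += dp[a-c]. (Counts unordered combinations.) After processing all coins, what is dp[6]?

2

after  coin     0     1     2     3     4     5     6     7     8     9    10    11    12    13
          3     1     0     0     1     0     0     1     0     0     1     0     0     1     0
          4     1     0     0     1     1     0     1     1     1     1     1     1     2     1
          5     1     0     0     1     1     1     1     1     2     2     2     2     3     3
          6     1     0     0     1     1     1     2     1     2     3     3     3     5     4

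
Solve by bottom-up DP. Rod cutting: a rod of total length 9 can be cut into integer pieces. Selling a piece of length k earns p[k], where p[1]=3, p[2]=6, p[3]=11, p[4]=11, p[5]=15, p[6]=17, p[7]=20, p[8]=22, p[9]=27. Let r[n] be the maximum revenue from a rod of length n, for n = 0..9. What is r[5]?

17

   n    0    1    2    3    4    5    6    7    8    9
r[n]    0    3    6   11   14   17   22   25   28   33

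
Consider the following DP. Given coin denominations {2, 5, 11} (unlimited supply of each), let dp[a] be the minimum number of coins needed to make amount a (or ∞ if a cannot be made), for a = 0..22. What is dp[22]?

2

 a  0  1  2  3  4  5  6  7  8  9 10 11 12 13 14 15 16 17 18 19 20 21 22
dp  0  -  1  -  2  1  3  2  4  3  2  1  3  2  4  3  2  4  3  5  4  3  2
(- denotes ∞ / unreachable)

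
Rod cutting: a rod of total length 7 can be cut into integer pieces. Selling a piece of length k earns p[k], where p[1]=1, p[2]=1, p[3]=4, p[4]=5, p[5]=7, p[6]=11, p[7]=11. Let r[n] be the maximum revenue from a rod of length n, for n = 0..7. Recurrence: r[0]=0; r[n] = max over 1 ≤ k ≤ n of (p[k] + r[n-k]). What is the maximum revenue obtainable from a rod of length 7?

   n    0    1    2    3    4    5    6    7
r[n]    0    1    2    4    5    7   11   12

12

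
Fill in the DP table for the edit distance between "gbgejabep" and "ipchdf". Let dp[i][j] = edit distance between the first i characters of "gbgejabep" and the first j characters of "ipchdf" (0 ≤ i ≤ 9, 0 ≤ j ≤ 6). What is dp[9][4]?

9

   ''  i  p  c  h  d  f
''  0  1  2  3  4  5  6
 g  1  1  2  3  4  5  6
 b  2  2  2  3  4  5  6
 g  3  3  3  3  4  5  6
 e  4  4  4  4  4  5  6
 j  5  5  5  5  5  5  6
 a  6  6  6  6  6  6  6
 b  7  7  7  7  7  7  7
 e  8  8  8  8  8  8  8
 p  9  9  8  9  9  9  9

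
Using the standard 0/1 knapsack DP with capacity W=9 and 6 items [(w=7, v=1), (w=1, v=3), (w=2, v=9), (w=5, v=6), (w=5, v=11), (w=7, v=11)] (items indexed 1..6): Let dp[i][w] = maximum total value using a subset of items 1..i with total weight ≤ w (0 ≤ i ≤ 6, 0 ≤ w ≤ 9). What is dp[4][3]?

12

i\w   0   1   2   3   4   5   6   7   8   9
  0   0   0   0   0   0   0   0   0   0   0
  1   0   0   0   0   0   0   0   1   1   1
  2   0   3   3   3   3   3   3   3   4   4
  3   0   3   9  12  12  12  12  12  12  12
  4   0   3   9  12  12  12  12  15  18  18
  5   0   3   9  12  12  12  14  20  23  23
  6   0   3   9  12  12  12  14  20  23  23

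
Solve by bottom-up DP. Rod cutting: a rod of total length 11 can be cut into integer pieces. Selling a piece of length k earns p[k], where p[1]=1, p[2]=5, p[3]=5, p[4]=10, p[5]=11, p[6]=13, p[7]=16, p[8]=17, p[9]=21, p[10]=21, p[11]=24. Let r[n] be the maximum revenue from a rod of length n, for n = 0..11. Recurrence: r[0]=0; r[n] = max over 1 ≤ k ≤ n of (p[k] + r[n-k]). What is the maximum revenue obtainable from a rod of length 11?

26

   n    0    1    2    3    4    5    6    7    8    9   10   11
r[n]    0    1    5    6   10   11   15   16   20   21   25   26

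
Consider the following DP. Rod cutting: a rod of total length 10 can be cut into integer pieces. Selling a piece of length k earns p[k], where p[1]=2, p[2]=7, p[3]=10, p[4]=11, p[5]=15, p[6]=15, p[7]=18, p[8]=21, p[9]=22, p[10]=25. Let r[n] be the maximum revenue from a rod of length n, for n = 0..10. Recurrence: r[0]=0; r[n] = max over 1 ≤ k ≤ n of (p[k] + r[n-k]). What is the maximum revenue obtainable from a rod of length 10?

   n    0    1    2    3    4    5    6    7    8    9   10
r[n]    0    2    7   10   14   17   21   24   28   31   35

35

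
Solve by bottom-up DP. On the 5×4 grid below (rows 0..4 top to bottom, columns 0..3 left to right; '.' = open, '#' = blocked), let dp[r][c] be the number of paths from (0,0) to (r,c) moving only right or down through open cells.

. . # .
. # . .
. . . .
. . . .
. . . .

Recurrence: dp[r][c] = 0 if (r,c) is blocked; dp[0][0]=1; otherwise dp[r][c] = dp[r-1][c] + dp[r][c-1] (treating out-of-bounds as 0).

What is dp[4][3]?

r\c   0   1   2   3
  0   1   1   0   0
  1   1   0   0   0
  2   1   1   1   1
  3   1   2   3   4
  4   1   3   6  10

10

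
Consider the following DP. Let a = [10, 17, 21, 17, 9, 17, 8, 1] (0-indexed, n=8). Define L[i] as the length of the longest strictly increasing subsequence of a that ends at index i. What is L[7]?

   i    0    1    2    3    4    5    6    7
a[i]   10   17   21   17    9   17    8    1
L[i]    1    2    3    2    1    2    1    1

1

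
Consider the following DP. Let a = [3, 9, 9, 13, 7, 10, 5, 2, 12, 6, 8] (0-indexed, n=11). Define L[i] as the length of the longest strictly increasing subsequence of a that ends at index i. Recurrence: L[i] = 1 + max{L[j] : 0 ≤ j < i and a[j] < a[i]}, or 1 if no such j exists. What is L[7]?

1

   i    0    1    2    3    4    5    6    7    8    9   10
a[i]    3    9    9   13    7   10    5    2   12    6    8
L[i]    1    2    2    3    2    3    2    1    4    3    4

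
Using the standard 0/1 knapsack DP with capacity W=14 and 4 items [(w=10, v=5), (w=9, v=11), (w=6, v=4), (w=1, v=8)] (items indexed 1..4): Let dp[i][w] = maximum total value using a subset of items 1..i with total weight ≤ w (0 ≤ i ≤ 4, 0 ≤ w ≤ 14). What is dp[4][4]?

i\w   0   1   2   3   4   5   6   7   8   9  10  11  12  13  14
  0   0   0   0   0   0   0   0   0   0   0   0   0   0   0   0
  1   0   0   0   0   0   0   0   0   0   0   5   5   5   5   5
  2   0   0   0   0   0   0   0   0   0  11  11  11  11  11  11
  3   0   0   0   0   0   0   4   4   4  11  11  11  11  11  11
  4   0   8   8   8   8   8   8  12  12  12  19  19  19  19  19

8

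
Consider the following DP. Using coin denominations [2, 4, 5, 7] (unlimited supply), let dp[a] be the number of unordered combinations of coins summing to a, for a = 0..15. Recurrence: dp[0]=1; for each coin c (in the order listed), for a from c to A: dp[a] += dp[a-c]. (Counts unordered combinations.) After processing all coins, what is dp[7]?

after  coin     0     1     2     3     4     5     6     7     8     9    10    11    12    13    14    15
          2     1     0     1     0     1     0     1     0     1     0     1     0     1     0     1     0
          4     1     0     1     0     2     0     2     0     3     0     3     0     4     0     4     0
          5     1     0     1     0     2     1     2     1     3     2     4     2     5     3     6     4
          7     1     0     1     0     2     1     2     2     3     3     4     4     6     5     8     7

2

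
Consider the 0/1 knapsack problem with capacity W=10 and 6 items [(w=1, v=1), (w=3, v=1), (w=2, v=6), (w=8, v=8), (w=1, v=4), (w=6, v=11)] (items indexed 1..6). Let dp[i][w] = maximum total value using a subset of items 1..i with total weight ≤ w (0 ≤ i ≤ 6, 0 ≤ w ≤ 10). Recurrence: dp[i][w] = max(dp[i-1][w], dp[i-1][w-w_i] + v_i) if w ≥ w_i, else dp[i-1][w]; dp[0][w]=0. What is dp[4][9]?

9

i\w   0   1   2   3   4   5   6   7   8   9  10
  0   0   0   0   0   0   0   0   0   0   0   0
  1   0   1   1   1   1   1   1   1   1   1   1
  2   0   1   1   1   2   2   2   2   2   2   2
  3   0   1   6   7   7   7   8   8   8   8   8
  4   0   1   6   7   7   7   8   8   8   9  14
  5   0   4   6  10  11  11  11  12  12  12  14
  6   0   4   6  10  11  11  11  15  17  21  22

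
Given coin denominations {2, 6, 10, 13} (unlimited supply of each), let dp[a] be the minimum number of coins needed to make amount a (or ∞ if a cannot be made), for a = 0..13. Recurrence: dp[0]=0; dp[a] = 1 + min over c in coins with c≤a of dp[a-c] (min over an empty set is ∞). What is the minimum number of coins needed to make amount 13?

 a  0  1  2  3  4  5  6  7  8  9 10 11 12 13
dp  0  -  1  -  2  -  1  -  2  -  1  -  2  1
(- denotes ∞ / unreachable)

1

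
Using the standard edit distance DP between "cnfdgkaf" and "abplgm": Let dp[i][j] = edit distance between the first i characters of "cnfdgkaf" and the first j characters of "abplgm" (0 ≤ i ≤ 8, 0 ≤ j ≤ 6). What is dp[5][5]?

4

   ''  a  b  p  l  g  m
''  0  1  2  3  4  5  6
 c  1  1  2  3  4  5  6
 n  2  2  2  3  4  5  6
 f  3  3  3  3  4  5  6
 d  4  4  4  4  4  5  6
 g  5  5  5  5  5  4  5
 k  6  6  6  6  6  5  5
 a  7  6  7  7  7  6  6
 f  8  7  7  8  8  7  7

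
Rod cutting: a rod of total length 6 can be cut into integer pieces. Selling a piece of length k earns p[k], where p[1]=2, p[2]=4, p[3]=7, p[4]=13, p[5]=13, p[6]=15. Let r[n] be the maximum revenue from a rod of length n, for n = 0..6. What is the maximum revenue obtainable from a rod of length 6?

   n    0    1    2    3    4    5    6
r[n]    0    2    4    7   13   15   17

17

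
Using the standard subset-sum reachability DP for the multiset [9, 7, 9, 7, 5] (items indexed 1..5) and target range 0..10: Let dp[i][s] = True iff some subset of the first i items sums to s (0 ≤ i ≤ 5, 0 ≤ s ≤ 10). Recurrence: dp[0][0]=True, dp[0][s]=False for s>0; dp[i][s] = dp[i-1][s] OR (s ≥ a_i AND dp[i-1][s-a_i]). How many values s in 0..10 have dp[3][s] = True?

3

i\s   0   1   2   3   4   5   6   7   8   9  10
  0   T   F   F   F   F   F   F   F   F   F   F
  1   T   F   F   F   F   F   F   F   F   T   F
  2   T   F   F   F   F   F   F   T   F   T   F
  3   T   F   F   F   F   F   F   T   F   T   F
  4   T   F   F   F   F   F   F   T   F   T   F
  5   T   F   F   F   F   T   F   T   F   T   F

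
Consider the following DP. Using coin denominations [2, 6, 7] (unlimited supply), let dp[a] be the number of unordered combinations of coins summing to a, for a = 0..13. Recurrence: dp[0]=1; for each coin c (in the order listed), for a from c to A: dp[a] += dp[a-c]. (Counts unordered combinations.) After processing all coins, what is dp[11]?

after  coin     0     1     2     3     4     5     6     7     8     9    10    11    12    13
          2     1     0     1     0     1     0     1     0     1     0     1     0     1     0
          6     1     0     1     0     1     0     2     0     2     0     2     0     3     0
          7     1     0     1     0     1     0     2     1     2     1     2     1     3     2

1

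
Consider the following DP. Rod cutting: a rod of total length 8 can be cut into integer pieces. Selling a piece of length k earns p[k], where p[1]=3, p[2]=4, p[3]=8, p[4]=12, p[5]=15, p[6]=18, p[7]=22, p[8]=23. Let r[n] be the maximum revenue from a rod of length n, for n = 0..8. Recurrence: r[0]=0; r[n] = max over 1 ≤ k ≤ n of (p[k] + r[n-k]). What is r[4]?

12

   n    0    1    2    3    4    5    6    7    8
r[n]    0    3    6    9   12   15   18   22   25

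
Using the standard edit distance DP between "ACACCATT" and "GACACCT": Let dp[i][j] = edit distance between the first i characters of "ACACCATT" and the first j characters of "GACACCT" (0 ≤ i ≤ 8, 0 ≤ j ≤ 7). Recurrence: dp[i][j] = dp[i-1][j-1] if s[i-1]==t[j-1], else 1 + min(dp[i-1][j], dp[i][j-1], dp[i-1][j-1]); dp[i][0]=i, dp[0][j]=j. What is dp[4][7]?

3

   ''  G  A  C  A  C  C  T
''  0  1  2  3  4  5  6  7
 A  1  1  1  2  3  4  5  6
 C  2  2  2  1  2  3  4  5
 A  3  3  2  2  1  2  3  4
 C  4  4  3  2  2  1  2  3
 C  5  5  4  3  3  2  1  2
 A  6  6  5  4  3  3  2  2
 T  7  7  6  5  4  4  3  2
 T  8  8  7  6  5  5  4  3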